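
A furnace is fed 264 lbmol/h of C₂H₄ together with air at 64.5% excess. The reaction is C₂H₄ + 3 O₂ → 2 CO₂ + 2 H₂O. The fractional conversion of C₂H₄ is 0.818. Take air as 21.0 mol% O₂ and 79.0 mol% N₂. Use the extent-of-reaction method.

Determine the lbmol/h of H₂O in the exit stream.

432 lbmol/h

Stoichiometric O₂ = 3 × 264 = 792 lbmol/h; O₂ fed = 792 × 1.645 = 1303 lbmol/h.
N₂ fed = 1303 × 79/21 = 4901 lbmol/h.
Fuel reacted = 0.818 × 264 → ξ = 216 lbmol/h.
Outlet (n = n₀ + ν ξ):
  C₂H₄: 264 − 1(216) = 48.05
  O₂: 1303 − 3(216) = 655
  N₂: 4901 (inert)
  CO₂: 0 + 2(216) = 431.9
  H₂O: 0 + 2(216) = 431.9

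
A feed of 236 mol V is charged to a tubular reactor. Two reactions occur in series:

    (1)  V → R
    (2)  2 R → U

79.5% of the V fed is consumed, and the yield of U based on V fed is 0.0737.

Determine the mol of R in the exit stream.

153 mol

Conversion of V: V consumed = 1ξ₁ = 0.795 × 236 → ξ₁ = 187.6 mol.
Yield of U: 1ξ₂ / 236 = 0.0737 → ξ₂ = 17.39 mol.
Outlet amounts (n = n₀ + Σ ν·ξ):
  V: 236 − 1(187.6) = 48.38
  R: 0 + 1(187.6) − 2(17.39) = 152.8
  U: 0 + 1(17.39) = 17.39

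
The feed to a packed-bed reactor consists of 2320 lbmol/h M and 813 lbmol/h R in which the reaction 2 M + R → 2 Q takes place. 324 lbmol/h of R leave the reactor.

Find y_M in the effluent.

For R: n = n₀ − 1ξ → 324 = 813 − 1ξ, giving ξ = 489 lbmol/h.
Outlet amounts (n = n₀ + ν ξ):
  M: 2320 − 2(489) = 1342
  R: 813 − 1(489) = 324
  Q: 0 + 2(489) = 978
Total out = 2644 lbmol/h; y_M = 1342 / 2644 = 0.5076.

0.508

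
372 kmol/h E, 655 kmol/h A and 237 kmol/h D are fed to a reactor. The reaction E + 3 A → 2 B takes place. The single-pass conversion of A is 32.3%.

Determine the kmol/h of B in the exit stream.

141 kmol/h

A reacted = 0.323 × 655 = 211.6 kmol/h; ν_A = −3, so ξ = 211.6/3 = 70.52 kmol/h.
Outlet amounts (n = n₀ + ν ξ):
  E: 372 − 1(70.52) = 301.5
  A: 655 − 3(70.52) = 443.4
  B: 0 + 2(70.52) = 141
  D: 237 (inert)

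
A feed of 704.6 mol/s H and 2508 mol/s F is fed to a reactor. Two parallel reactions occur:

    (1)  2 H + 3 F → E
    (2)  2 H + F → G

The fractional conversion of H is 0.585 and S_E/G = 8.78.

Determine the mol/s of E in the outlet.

185 mol/s

Conversion of H: H consumed = 0.585 × 704.6 = 412.2 mol/s = 2ξ₁ + 2ξ₂.
Selectivity: 1ξ₁ / (1ξ₂) = 8.78 → ξ₁ = 8.78 ξ₂.
Substitute: (2·8.78 + 2) ξ₂ = 412.2 → ξ₂ = 21.07 mol/s, ξ₁ = 185 mol/s.
Outlet amounts (n = n₀ + Σ ν·ξ):
  H: 704.6 − 2(185) − 2(21.07) = 292.4
  F: 2508 − 3(185) − 1(21.07) = 1932
  E: 0 + 1(185) = 185
  G: 0 + 1(21.07) = 21.07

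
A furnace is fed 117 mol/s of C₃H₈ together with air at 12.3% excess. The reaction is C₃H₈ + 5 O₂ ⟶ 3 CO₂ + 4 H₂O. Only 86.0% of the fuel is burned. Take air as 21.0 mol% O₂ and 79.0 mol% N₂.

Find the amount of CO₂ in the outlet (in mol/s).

Stoichiometric O₂ = 5 × 117 = 585 mol/s; O₂ fed = 585 × 1.123 = 657 mol/s.
N₂ fed = 657 × 79/21 = 2471 mol/s.
Fuel reacted = 0.86 × 117 → ξ = 100.6 mol/s.
Outlet (n = n₀ + ν ξ):
  C₃H₈: 117 − 1(100.6) = 16.38
  O₂: 657 − 5(100.6) = 153.9
  N₂: 2471 (inert)
  CO₂: 0 + 3(100.6) = 301.9
  H₂O: 0 + 4(100.6) = 402.5

302 mol/s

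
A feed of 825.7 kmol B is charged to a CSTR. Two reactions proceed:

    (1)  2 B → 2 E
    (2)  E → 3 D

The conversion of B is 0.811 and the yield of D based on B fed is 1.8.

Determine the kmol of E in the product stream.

Conversion of B: B consumed = 2ξ₁ = 0.811 × 825.7 → ξ₁ = 334.8 kmol.
Yield of D: 3ξ₂ / 825.7 = 1.8 → ξ₂ = 495.4 kmol.
Outlet amounts (n = n₀ + Σ ν·ξ):
  B: 825.7 − 2(334.8) = 156.1
  E: 0 + 2(334.8) − 1(495.4) = 174.2
  D: 0 + 3(495.4) = 1486

174 kmol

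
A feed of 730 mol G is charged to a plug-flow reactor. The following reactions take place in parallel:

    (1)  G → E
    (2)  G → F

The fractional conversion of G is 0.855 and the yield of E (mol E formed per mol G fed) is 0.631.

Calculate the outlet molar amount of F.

164 mol

Yield of E: 1ξ₁ / 730 = 0.631 → ξ₁ = 460.6 mol.
Conversion of G: 1ξ₁ + 1ξ₂ = 0.855 × 730 = 624.1 → ξ₂ = 163.5 mol.
Outlet amounts (n = n₀ + Σ ν·ξ):
  G: 730 − 1(460.6) − 1(163.5) = 105.9
  E: 0 + 1(460.6) = 460.6
  F: 0 + 1(163.5) = 163.5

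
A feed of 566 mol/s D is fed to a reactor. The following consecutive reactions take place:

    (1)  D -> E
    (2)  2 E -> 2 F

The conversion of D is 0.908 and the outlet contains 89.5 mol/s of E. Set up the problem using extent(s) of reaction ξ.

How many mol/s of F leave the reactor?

Conversion of D: D consumed = 1ξ₁ = 0.908 × 566 → ξ₁ = 513.9 mol/s.
E balance: n_E = 0 + 1ξ₁ − 2ξ₂ = 89.5 → ξ₂ = (1·513.9 − 89.5)/2 = 212.2 mol/s.
Outlet amounts (n = n₀ + Σ ν·ξ):
  D: 566 − 1(513.9) = 52.07
  E: 0 + 1(513.9) − 2(212.2) = 89.5
  F: 0 + 2(212.2) = 424.4

424 mol/s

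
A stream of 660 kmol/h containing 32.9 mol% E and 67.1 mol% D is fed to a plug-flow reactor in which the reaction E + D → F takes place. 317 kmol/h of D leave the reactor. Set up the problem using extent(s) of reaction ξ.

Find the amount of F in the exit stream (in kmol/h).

126 kmol/h

For D: n = n₀ − 1ξ → 317 = 442.9 − 1ξ, giving ξ = 125.9 kmol/h.
Outlet amounts (n = n₀ + ν ξ):
  E: 217.1 − 1(125.9) = 91.28
  D: 442.9 − 1(125.9) = 317
  F: 0 + 1(125.9) = 125.9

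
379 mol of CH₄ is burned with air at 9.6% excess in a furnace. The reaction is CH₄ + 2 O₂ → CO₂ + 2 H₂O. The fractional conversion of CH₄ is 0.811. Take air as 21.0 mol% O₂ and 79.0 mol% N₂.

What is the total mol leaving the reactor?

Stoichiometric O₂ = 2 × 379 = 758 mol; O₂ fed = 758 × 1.096 = 830.8 mol.
N₂ fed = 830.8 × 79/21 = 3125 mol.
Fuel reacted = 0.811 × 379 → ξ = 307.4 mol.
Outlet (n = n₀ + ν ξ):
  CH₄: 379 − 1(307.4) = 71.63
  O₂: 830.8 − 2(307.4) = 216
  N₂: 3125 (inert)
  CO₂: 0 + 1(307.4) = 307.4
  H₂O: 0 + 2(307.4) = 614.7
Total out = 71.63 + 216 + 3125 + 307.4 + 614.7 = 4335 mol.

4340 mol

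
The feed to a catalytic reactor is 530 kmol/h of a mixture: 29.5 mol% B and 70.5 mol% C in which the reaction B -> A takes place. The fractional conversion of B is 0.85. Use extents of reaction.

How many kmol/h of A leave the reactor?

B reacted = 0.85 × 156.3 = 132.9 kmol/h; ν_B = −1, so ξ = 132.9/1 = 132.9 kmol/h.
Outlet amounts (n = n₀ + ν ξ):
  B: 156.3 − 1(132.9) = 23.45
  A: 0 + 1(132.9) = 132.9
  C: 373.6 (inert)

133 kmol/h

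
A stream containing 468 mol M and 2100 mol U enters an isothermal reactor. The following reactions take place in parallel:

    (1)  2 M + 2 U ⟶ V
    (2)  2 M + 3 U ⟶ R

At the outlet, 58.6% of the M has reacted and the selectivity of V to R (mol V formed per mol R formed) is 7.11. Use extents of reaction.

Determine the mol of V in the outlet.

Conversion of M: M consumed = 0.586 × 468 = 274.2 mol = 2ξ₁ + 2ξ₂.
Selectivity: 1ξ₁ / (1ξ₂) = 7.11 → ξ₁ = 7.11 ξ₂.
Substitute: (2·7.11 + 2) ξ₂ = 274.2 → ξ₂ = 16.91 mol, ξ₁ = 120.2 mol.
Outlet amounts (n = n₀ + Σ ν·ξ):
  M: 468 − 2(120.2) − 2(16.91) = 193.8
  U: 2100 − 2(120.2) − 3(16.91) = 1809
  V: 0 + 1(120.2) = 120.2
  R: 0 + 1(16.91) = 16.91

120 mol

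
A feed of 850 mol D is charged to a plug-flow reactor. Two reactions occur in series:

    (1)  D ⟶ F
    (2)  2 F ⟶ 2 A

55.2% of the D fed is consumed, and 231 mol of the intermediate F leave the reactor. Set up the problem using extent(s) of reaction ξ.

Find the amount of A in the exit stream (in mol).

Conversion of D: D consumed = 1ξ₁ = 0.552 × 850 → ξ₁ = 469.2 mol.
F balance: n_F = 0 + 1ξ₁ − 2ξ₂ = 231 → ξ₂ = (1·469.2 − 231)/2 = 119.1 mol.
Outlet amounts (n = n₀ + Σ ν·ξ):
  D: 850 − 1(469.2) = 380.8
  F: 0 + 1(469.2) − 2(119.1) = 231
  A: 0 + 2(119.1) = 238.2

238 mol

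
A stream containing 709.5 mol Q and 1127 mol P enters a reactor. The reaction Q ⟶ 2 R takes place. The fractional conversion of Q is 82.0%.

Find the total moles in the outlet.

Q reacted = 0.82 × 709.5 = 581.8 mol; ν_Q = −1, so ξ = 581.8/1 = 581.8 mol.
Outlet amounts (n = n₀ + ν ξ):
  Q: 709.5 − 1(581.8) = 127.7
  R: 0 + 2(581.8) = 1164
  P: 1127 (inert)
Total out = 127.7 + 1164 + 1127 = 2418 mol.

2420 mol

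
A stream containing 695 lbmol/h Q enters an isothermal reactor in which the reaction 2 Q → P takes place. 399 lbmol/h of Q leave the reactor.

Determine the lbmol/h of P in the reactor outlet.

148 lbmol/h

For Q: n = n₀ − 2ξ → 399 = 695 − 2ξ, giving ξ = 148 lbmol/h.
Outlet amounts (n = n₀ + ν ξ):
  Q: 695 − 2(148) = 399
  P: 0 + 1(148) = 148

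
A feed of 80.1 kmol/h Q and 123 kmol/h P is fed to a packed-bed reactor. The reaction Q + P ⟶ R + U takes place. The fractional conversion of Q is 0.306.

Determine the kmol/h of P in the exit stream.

Q reacted = 0.306 × 80.1 = 24.51 kmol/h; ν_Q = −1, so ξ = 24.51/1 = 24.51 kmol/h.
Outlet amounts (n = n₀ + ν ξ):
  Q: 80.1 − 1(24.51) = 55.59
  P: 123 − 1(24.51) = 98.49
  R: 0 + 1(24.51) = 24.51
  U: 0 + 1(24.51) = 24.51

98.5 kmol/h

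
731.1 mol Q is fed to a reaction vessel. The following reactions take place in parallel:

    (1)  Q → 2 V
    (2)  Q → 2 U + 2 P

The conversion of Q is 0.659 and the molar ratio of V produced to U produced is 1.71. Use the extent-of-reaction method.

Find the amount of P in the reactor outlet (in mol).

356 mol

Conversion of Q: Q consumed = 0.659 × 731.1 = 481.8 mol = 1ξ₁ + 1ξ₂.
Selectivity: 2ξ₁ / (2ξ₂) = 1.71 → ξ₁ = 1.71 ξ₂.
Substitute: (1·1.71 + 1) ξ₂ = 481.8 → ξ₂ = 177.8 mol, ξ₁ = 304 mol.
Outlet amounts (n = n₀ + Σ ν·ξ):
  Q: 731.1 − 1(304) − 1(177.8) = 249.3
  V: 0 + 2(304) = 608
  U: 0 + 2(177.8) = 355.6
  P: 0 + 2(177.8) = 355.6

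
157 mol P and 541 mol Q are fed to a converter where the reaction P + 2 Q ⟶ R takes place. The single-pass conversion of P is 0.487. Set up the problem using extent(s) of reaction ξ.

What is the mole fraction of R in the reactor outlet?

0.14

P reacted = 0.487 × 157 = 76.46 mol; ν_P = −1, so ξ = 76.46/1 = 76.46 mol.
Outlet amounts (n = n₀ + ν ξ):
  P: 157 − 1(76.46) = 80.54
  Q: 541 − 2(76.46) = 388.1
  R: 0 + 1(76.46) = 76.46
Total out = 545.1 mol; y_R = 76.46 / 545.1 = 0.1403.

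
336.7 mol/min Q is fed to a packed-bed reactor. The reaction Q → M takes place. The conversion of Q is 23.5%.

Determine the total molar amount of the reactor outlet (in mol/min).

Q reacted = 0.235 × 336.7 = 79.12 mol/min; ν_Q = −1, so ξ = 79.12/1 = 79.12 mol/min.
Outlet amounts (n = n₀ + ν ξ):
  Q: 336.7 − 1(79.12) = 257.6
  M: 0 + 1(79.12) = 79.12
Total out = 257.6 + 79.12 = 336.7 mol/min.

337 mol/min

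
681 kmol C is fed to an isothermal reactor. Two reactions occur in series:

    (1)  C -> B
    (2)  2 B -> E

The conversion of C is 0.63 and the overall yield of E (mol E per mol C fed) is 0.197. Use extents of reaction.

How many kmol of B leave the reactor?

Conversion of C: C consumed = 1ξ₁ = 0.63 × 681 → ξ₁ = 429 kmol.
Yield of E: 1ξ₂ / 681 = 0.197 → ξ₂ = 134.2 kmol.
Outlet amounts (n = n₀ + Σ ν·ξ):
  C: 681 − 1(429) = 252
  B: 0 + 1(429) − 2(134.2) = 160.7
  E: 0 + 1(134.2) = 134.2

161 kmol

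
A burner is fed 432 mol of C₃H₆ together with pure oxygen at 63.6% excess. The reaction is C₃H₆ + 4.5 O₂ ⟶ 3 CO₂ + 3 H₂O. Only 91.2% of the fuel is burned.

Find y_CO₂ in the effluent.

Stoichiometric O₂ = 4.5 × 432 = 1944 mol; O₂ fed = 1944 × 1.636 = 3180 mol.
Fuel reacted = 0.912 × 432 → ξ = 394 mol.
Outlet (n = n₀ + ν ξ):
  C₃H₆: 432 − 1(394) = 38.02
  O₂: 3180 − 4.5(394) = 1407
  CO₂: 0 + 3(394) = 1182
  H₂O: 0 + 3(394) = 1182
Total out = 3809 mol; y_CO₂ = 1182 / 3809 = 0.3103.

0.31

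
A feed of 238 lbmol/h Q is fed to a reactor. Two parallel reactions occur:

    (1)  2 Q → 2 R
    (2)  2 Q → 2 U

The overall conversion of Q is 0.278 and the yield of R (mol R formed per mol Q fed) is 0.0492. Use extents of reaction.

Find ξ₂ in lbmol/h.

ξ₂ = 27.2 lbmol/h

Yield of R: 2ξ₁ / 238 = 0.0492 → ξ₁ = 5.855 lbmol/h.
Conversion of Q: 2ξ₁ + 2ξ₂ = 0.278 × 238 = 66.16 → ξ₂ = 27.23 lbmol/h.
Outlet amounts (n = n₀ + Σ ν·ξ):
  Q: 238 − 2(5.855) − 2(27.23) = 171.8
  R: 0 + 2(5.855) = 11.71
  U: 0 + 2(27.23) = 54.45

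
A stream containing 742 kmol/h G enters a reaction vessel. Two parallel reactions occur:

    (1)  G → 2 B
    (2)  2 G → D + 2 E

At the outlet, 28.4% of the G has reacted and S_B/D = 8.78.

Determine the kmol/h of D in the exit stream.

Conversion of G: G consumed = 0.284 × 742 = 210.7 kmol/h = 1ξ₁ + 2ξ₂.
Selectivity: 2ξ₁ / (1ξ₂) = 8.78 → ξ₁ = 4.39 ξ₂.
Substitute: (1·4.39 + 2) ξ₂ = 210.7 → ξ₂ = 32.98 kmol/h, ξ₁ = 144.8 kmol/h.
Outlet amounts (n = n₀ + Σ ν·ξ):
  G: 742 − 1(144.8) − 2(32.98) = 531.3
  B: 0 + 2(144.8) = 289.5
  D: 0 + 1(32.98) = 32.98
  E: 0 + 2(32.98) = 65.96

33 kmol/h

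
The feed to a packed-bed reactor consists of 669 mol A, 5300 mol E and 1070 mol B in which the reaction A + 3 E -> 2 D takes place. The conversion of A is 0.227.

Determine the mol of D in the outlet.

304 mol

A reacted = 0.227 × 669 = 151.9 mol; ν_A = −1, so ξ = 151.9/1 = 151.9 mol.
Outlet amounts (n = n₀ + ν ξ):
  A: 669 − 1(151.9) = 517.1
  E: 5300 − 3(151.9) = 4844
  D: 0 + 2(151.9) = 303.7
  B: 1070 (inert)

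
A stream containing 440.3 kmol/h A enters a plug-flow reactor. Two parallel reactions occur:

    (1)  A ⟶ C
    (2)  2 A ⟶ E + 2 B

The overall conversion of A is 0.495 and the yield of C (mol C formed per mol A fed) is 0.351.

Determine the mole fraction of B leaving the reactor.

0.134

Yield of C: 1ξ₁ / 440.3 = 0.351 → ξ₁ = 154.5 kmol/h.
Conversion of A: 1ξ₁ + 2ξ₂ = 0.495 × 440.3 = 217.9 → ξ₂ = 31.7 kmol/h.
Outlet amounts (n = n₀ + Σ ν·ξ):
  A: 440.3 − 1(154.5) − 2(31.7) = 222.4
  C: 0 + 1(154.5) = 154.5
  E: 0 + 1(31.7) = 31.7
  B: 0 + 2(31.7) = 63.4
Total out = 472 kmol/h; y_B = 63.4 / 472 = 0.1343.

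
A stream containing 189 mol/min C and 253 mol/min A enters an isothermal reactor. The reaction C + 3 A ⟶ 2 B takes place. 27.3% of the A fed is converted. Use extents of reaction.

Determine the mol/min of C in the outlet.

A reacted = 0.273 × 253 = 69.07 mol/min; ν_A = −3, so ξ = 69.07/3 = 23.02 mol/min.
Outlet amounts (n = n₀ + ν ξ):
  C: 189 − 1(23.02) = 166
  A: 253 − 3(23.02) = 183.9
  B: 0 + 2(23.02) = 46.05

166 mol/min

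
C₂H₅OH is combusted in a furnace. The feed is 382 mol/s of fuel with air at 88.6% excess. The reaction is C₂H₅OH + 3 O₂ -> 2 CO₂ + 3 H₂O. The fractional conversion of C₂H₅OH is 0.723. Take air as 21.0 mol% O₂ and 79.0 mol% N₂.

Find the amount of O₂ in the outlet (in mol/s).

Stoichiometric O₂ = 3 × 382 = 1146 mol/s; O₂ fed = 1146 × 1.886 = 2161 mol/s.
N₂ fed = 2161 × 79/21 = 8131 mol/s.
Fuel reacted = 0.723 × 382 → ξ = 276.2 mol/s.
Outlet (n = n₀ + ν ξ):
  C₂H₅OH: 382 − 1(276.2) = 105.8
  O₂: 2161 − 3(276.2) = 1333
  N₂: 8131 (inert)
  CO₂: 0 + 2(276.2) = 552.4
  H₂O: 0 + 3(276.2) = 828.6

1330 mol/s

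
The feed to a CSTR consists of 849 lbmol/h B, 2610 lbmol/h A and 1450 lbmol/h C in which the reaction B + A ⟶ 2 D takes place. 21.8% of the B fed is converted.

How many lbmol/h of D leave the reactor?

B reacted = 0.218 × 849 = 185.1 lbmol/h; ν_B = −1, so ξ = 185.1/1 = 185.1 lbmol/h.
Outlet amounts (n = n₀ + ν ξ):
  B: 849 − 1(185.1) = 663.9
  A: 2610 − 1(185.1) = 2425
  D: 0 + 2(185.1) = 370.2
  C: 1450 (inert)

370 lbmol/h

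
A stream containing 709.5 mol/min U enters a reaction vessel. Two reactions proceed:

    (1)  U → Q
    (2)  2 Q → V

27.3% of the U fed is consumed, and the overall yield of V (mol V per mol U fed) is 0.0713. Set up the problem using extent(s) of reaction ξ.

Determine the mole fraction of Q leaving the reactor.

Conversion of U: U consumed = 1ξ₁ = 0.273 × 709.5 → ξ₁ = 193.7 mol/min.
Yield of V: 1ξ₂ / 709.5 = 0.0713 → ξ₂ = 50.59 mol/min.
Outlet amounts (n = n₀ + Σ ν·ξ):
  U: 709.5 − 1(193.7) = 515.8
  Q: 0 + 1(193.7) − 2(50.59) = 92.52
  V: 0 + 1(50.59) = 50.59
Total out = 658.9 mol/min; y_Q = 92.52 / 658.9 = 0.1404.

0.14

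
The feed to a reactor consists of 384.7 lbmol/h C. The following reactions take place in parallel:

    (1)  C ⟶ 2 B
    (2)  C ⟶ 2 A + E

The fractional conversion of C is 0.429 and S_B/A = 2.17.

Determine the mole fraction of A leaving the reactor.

Conversion of C: C consumed = 0.429 × 384.7 = 165 lbmol/h = 1ξ₁ + 1ξ₂.
Selectivity: 2ξ₁ / (2ξ₂) = 2.17 → ξ₁ = 2.17 ξ₂.
Substitute: (1·2.17 + 1) ξ₂ = 165 → ξ₂ = 52.06 lbmol/h, ξ₁ = 113 lbmol/h.
Outlet amounts (n = n₀ + Σ ν·ξ):
  C: 384.7 − 1(113) − 1(52.06) = 219.7
  B: 0 + 2(113) = 225.9
  A: 0 + 2(52.06) = 104.1
  E: 0 + 1(52.06) = 52.06
Total out = 601.8 lbmol/h; y_A = 104.1 / 601.8 = 0.173.

0.173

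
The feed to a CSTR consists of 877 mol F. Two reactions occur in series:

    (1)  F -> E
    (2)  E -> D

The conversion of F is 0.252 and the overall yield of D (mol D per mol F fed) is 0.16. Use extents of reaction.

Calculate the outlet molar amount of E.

Conversion of F: F consumed = 1ξ₁ = 0.252 × 877 → ξ₁ = 221 mol.
Yield of D: 1ξ₂ / 877 = 0.16 → ξ₂ = 140.3 mol.
Outlet amounts (n = n₀ + Σ ν·ξ):
  F: 877 − 1(221) = 656
  E: 0 + 1(221) − 1(140.3) = 80.68
  D: 0 + 1(140.3) = 140.3

80.7 mol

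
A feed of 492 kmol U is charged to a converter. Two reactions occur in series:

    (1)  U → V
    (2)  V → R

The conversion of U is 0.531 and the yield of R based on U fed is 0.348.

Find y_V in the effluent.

0.183

Conversion of U: U consumed = 1ξ₁ = 0.531 × 492 → ξ₁ = 261.3 kmol.
Yield of R: 1ξ₂ / 492 = 0.348 → ξ₂ = 171.2 kmol.
Outlet amounts (n = n₀ + Σ ν·ξ):
  U: 492 − 1(261.3) = 230.7
  V: 0 + 1(261.3) − 1(171.2) = 90.04
  R: 0 + 1(171.2) = 171.2
Total out = 492 kmol; y_V = 90.04 / 492 = 0.183.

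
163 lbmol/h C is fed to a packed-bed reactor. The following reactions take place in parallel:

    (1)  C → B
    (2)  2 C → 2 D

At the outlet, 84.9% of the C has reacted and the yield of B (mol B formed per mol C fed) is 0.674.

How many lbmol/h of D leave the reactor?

28.5 lbmol/h

Yield of B: 1ξ₁ / 163 = 0.674 → ξ₁ = 109.9 lbmol/h.
Conversion of C: 1ξ₁ + 2ξ₂ = 0.849 × 163 = 138.4 → ξ₂ = 14.26 lbmol/h.
Outlet amounts (n = n₀ + Σ ν·ξ):
  C: 163 − 1(109.9) − 2(14.26) = 24.61
  B: 0 + 1(109.9) = 109.9
  D: 0 + 2(14.26) = 28.52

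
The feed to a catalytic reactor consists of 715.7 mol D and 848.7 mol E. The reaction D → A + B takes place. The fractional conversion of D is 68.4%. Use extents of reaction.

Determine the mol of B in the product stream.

D reacted = 0.684 × 715.7 = 489.5 mol; ν_D = −1, so ξ = 489.5/1 = 489.5 mol.
Outlet amounts (n = n₀ + ν ξ):
  D: 715.7 − 1(489.5) = 226.2
  A: 0 + 1(489.5) = 489.5
  B: 0 + 1(489.5) = 489.5
  E: 848.7 (inert)

490 mol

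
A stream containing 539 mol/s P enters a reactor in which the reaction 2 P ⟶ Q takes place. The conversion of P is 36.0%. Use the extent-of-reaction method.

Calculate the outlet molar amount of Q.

P reacted = 0.36 × 539 = 194 mol/s; ν_P = −2, so ξ = 194/2 = 97.02 mol/s.
Outlet amounts (n = n₀ + ν ξ):
  P: 539 − 2(97.02) = 345
  Q: 0 + 1(97.02) = 97.02

97 mol/s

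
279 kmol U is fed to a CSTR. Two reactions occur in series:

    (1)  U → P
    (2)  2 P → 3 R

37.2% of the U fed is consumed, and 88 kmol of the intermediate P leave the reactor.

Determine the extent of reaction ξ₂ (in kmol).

ξ₂ = 7.89 kmol

Conversion of U: U consumed = 1ξ₁ = 0.372 × 279 → ξ₁ = 103.8 kmol.
P balance: n_P = 0 + 1ξ₁ − 2ξ₂ = 88 → ξ₂ = (1·103.8 − 88)/2 = 7.894 kmol.
Outlet amounts (n = n₀ + Σ ν·ξ):
  U: 279 − 1(103.8) = 175.2
  P: 0 + 1(103.8) − 2(7.894) = 88
  R: 0 + 3(7.894) = 23.68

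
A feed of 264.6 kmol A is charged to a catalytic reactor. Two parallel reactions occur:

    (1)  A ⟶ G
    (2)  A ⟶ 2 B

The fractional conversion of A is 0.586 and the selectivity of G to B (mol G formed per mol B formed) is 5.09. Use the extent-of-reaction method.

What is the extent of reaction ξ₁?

ξ₁ = 141 kmol

Conversion of A: A consumed = 0.586 × 264.6 = 155.1 kmol = 1ξ₁ + 1ξ₂.
Selectivity: 1ξ₁ / (2ξ₂) = 5.09 → ξ₁ = 10.18 ξ₂.
Substitute: (1·10.18 + 1) ξ₂ = 155.1 → ξ₂ = 13.87 kmol, ξ₁ = 141.2 kmol.
Outlet amounts (n = n₀ + Σ ν·ξ):
  A: 264.6 − 1(141.2) − 1(13.87) = 109.5
  G: 0 + 1(141.2) = 141.2
  B: 0 + 2(13.87) = 27.74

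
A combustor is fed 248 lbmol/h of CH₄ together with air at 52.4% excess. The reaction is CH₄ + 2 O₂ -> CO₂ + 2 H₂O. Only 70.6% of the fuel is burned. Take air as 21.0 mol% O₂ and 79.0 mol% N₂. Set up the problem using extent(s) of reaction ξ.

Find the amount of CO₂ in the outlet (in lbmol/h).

Stoichiometric O₂ = 2 × 248 = 496 lbmol/h; O₂ fed = 496 × 1.524 = 755.9 lbmol/h.
N₂ fed = 755.9 × 79/21 = 2844 lbmol/h.
Fuel reacted = 0.706 × 248 → ξ = 175.1 lbmol/h.
Outlet (n = n₀ + ν ξ):
  CH₄: 248 − 1(175.1) = 72.91
  O₂: 755.9 − 2(175.1) = 405.7
  N₂: 2844 (inert)
  CO₂: 0 + 1(175.1) = 175.1
  H₂O: 0 + 2(175.1) = 350.2

175 lbmol/h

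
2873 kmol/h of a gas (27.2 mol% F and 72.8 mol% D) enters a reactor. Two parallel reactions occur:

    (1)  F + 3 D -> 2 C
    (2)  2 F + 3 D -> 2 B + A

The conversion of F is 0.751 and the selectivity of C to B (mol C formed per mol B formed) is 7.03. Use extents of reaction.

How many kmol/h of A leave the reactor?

Conversion of F: F consumed = 0.751 × 781.5 = 586.9 kmol/h = 1ξ₁ + 2ξ₂.
Selectivity: 2ξ₁ / (2ξ₂) = 7.03 → ξ₁ = 7.03 ξ₂.
Substitute: (1·7.03 + 2) ξ₂ = 586.9 → ξ₂ = 64.99 kmol/h, ξ₁ = 456.9 kmol/h.
Outlet amounts (n = n₀ + Σ ν·ξ):
  F: 781.5 − 1(456.9) − 2(64.99) = 194.6
  D: 2092 − 3(456.9) − 3(64.99) = 525.9
  C: 0 + 2(456.9) = 913.8
  B: 0 + 2(64.99) = 130
  A: 0 + 1(64.99) = 64.99

65 kmol/h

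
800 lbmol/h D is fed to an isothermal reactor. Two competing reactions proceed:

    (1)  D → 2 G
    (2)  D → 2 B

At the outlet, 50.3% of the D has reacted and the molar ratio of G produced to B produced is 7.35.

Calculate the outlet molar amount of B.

96.4 lbmol/h

Conversion of D: D consumed = 0.503 × 800 = 402.4 lbmol/h = 1ξ₁ + 1ξ₂.
Selectivity: 2ξ₁ / (2ξ₂) = 7.35 → ξ₁ = 7.35 ξ₂.
Substitute: (1·7.35 + 1) ξ₂ = 402.4 → ξ₂ = 48.19 lbmol/h, ξ₁ = 354.2 lbmol/h.
Outlet amounts (n = n₀ + Σ ν·ξ):
  D: 800 − 1(354.2) − 1(48.19) = 397.6
  G: 0 + 2(354.2) = 708.4
  B: 0 + 2(48.19) = 96.38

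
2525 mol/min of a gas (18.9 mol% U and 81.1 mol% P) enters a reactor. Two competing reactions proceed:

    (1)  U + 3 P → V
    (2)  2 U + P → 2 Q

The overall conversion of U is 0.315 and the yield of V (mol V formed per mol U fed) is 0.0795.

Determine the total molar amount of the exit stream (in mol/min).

2350 mol/min

Yield of V: 1ξ₁ / 477.2 = 0.0795 → ξ₁ = 37.94 mol/min.
Conversion of U: 1ξ₁ + 2ξ₂ = 0.315 × 477.2 = 150.3 → ξ₂ = 56.19 mol/min.
Outlet amounts (n = n₀ + Σ ν·ξ):
  U: 477.2 − 1(37.94) − 2(56.19) = 326.9
  P: 2048 − 3(37.94) − 1(56.19) = 1878
  V: 0 + 1(37.94) = 37.94
  Q: 0 + 2(56.19) = 112.4
Total out = 326.9 + 1878 + 37.94 + 112.4 = 2355 mol/min.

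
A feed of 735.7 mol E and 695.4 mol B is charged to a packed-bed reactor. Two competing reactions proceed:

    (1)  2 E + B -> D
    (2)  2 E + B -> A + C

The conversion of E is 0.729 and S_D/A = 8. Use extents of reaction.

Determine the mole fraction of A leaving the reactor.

Conversion of E: E consumed = 0.729 × 735.7 = 536.3 mol = 2ξ₁ + 2ξ₂.
Selectivity: 1ξ₁ / (1ξ₂) = 8 → ξ₁ = 8 ξ₂.
Substitute: (2·8 + 2) ξ₂ = 536.3 → ξ₂ = 29.8 mol, ξ₁ = 238.4 mol.
Outlet amounts (n = n₀ + Σ ν·ξ):
  E: 735.7 − 2(238.4) − 2(29.8) = 199.4
  B: 695.4 − 1(238.4) − 1(29.8) = 427.2
  D: 0 + 1(238.4) = 238.4
  A: 0 + 1(29.8) = 29.8
  C: 0 + 1(29.8) = 29.8
Total out = 924.6 mol; y_A = 29.8 / 924.6 = 0.03223.

0.0322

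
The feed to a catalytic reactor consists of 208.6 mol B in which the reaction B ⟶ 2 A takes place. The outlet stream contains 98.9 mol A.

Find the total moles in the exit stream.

258 mol

For A: n = n₀ + 2ξ → 98.9 = 0 + 2ξ, giving ξ = 49.45 mol.
Outlet amounts (n = n₀ + ν ξ):
  B: 208.6 − 1(49.45) = 159.1
  A: 0 + 2(49.45) = 98.9
Total out = 159.1 + 98.9 = 258 mol.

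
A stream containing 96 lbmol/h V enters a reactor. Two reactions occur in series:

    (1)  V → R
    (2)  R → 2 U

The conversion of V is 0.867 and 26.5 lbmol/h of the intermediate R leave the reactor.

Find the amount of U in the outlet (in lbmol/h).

Conversion of V: V consumed = 1ξ₁ = 0.867 × 96 → ξ₁ = 83.23 lbmol/h.
R balance: n_R = 0 + 1ξ₁ − 1ξ₂ = 26.5 → ξ₂ = (1·83.23 − 26.5)/1 = 56.73 lbmol/h.
Outlet amounts (n = n₀ + Σ ν·ξ):
  V: 96 − 1(83.23) = 12.77
  R: 0 + 1(83.23) − 1(56.73) = 26.5
  U: 0 + 2(56.73) = 113.5

113 lbmol/h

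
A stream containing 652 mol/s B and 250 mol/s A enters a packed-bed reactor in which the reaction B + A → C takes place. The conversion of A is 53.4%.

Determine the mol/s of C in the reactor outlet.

134 mol/s

A reacted = 0.534 × 250 = 133.5 mol/s; ν_A = −1, so ξ = 133.5/1 = 133.5 mol/s.
Outlet amounts (n = n₀ + ν ξ):
  B: 652 − 1(133.5) = 518.5
  A: 250 − 1(133.5) = 116.5
  C: 0 + 1(133.5) = 133.5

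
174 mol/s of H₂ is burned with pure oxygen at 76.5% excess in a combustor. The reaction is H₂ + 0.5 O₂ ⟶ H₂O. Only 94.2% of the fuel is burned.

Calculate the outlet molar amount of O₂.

Stoichiometric O₂ = 0.5 × 174 = 87 mol/s; O₂ fed = 87 × 1.765 = 153.6 mol/s.
Fuel reacted = 0.942 × 174 → ξ = 163.9 mol/s.
Outlet (n = n₀ + ν ξ):
  H₂: 174 − 1(163.9) = 10.09
  O₂: 153.6 − 0.5(163.9) = 71.6
  H₂O: 0 + 1(163.9) = 163.9

71.6 mol/s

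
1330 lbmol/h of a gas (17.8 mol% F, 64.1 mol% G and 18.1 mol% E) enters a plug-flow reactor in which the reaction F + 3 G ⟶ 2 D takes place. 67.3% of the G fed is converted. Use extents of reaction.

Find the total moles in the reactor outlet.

G reacted = 0.673 × 852.5 = 573.8 lbmol/h; ν_G = −3, so ξ = 573.8/3 = 191.3 lbmol/h.
Outlet amounts (n = n₀ + ν ξ):
  F: 236.7 − 1(191.3) = 45.49
  G: 852.5 − 3(191.3) = 278.8
  D: 0 + 2(191.3) = 382.5
  E: 240.7 (inert)
Total out = 45.49 + 278.8 + 382.5 + 240.7 = 947.5 lbmol/h.

947 lbmol/h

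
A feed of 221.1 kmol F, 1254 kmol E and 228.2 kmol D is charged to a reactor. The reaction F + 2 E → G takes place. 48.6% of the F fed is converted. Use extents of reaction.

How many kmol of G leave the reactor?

F reacted = 0.486 × 221.1 = 107.5 kmol; ν_F = −1, so ξ = 107.5/1 = 107.5 kmol.
Outlet amounts (n = n₀ + ν ξ):
  F: 221.1 − 1(107.5) = 113.6
  E: 1254 − 2(107.5) = 1039
  G: 0 + 1(107.5) = 107.5
  D: 228.2 (inert)

107 kmol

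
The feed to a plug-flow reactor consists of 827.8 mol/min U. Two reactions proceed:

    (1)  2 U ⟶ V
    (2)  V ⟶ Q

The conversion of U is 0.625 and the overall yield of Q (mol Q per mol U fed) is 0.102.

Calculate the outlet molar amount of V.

174 mol/min

Conversion of U: U consumed = 2ξ₁ = 0.625 × 827.8 → ξ₁ = 258.7 mol/min.
Yield of Q: 1ξ₂ / 827.8 = 0.102 → ξ₂ = 84.44 mol/min.
Outlet amounts (n = n₀ + Σ ν·ξ):
  U: 827.8 − 2(258.7) = 310.4
  V: 0 + 1(258.7) − 1(84.44) = 174.3
  Q: 0 + 1(84.44) = 84.44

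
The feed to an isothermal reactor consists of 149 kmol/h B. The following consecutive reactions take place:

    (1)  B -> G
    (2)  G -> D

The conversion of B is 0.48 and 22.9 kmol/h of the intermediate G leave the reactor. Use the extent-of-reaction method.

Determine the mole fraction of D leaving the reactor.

0.326

Conversion of B: B consumed = 1ξ₁ = 0.48 × 149 → ξ₁ = 71.52 kmol/h.
G balance: n_G = 0 + 1ξ₁ − 1ξ₂ = 22.9 → ξ₂ = (1·71.52 − 22.9)/1 = 48.62 kmol/h.
Outlet amounts (n = n₀ + Σ ν·ξ):
  B: 149 − 1(71.52) = 77.48
  G: 0 + 1(71.52) − 1(48.62) = 22.9
  D: 0 + 1(48.62) = 48.62
Total out = 149 kmol/h; y_D = 48.62 / 149 = 0.3263.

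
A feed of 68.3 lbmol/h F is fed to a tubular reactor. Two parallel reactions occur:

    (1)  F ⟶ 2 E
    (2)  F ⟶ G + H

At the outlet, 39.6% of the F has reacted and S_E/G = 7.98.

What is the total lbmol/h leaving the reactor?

Conversion of F: F consumed = 0.396 × 68.3 = 27.05 lbmol/h = 1ξ₁ + 1ξ₂.
Selectivity: 2ξ₁ / (1ξ₂) = 7.98 → ξ₁ = 3.99 ξ₂.
Substitute: (1·3.99 + 1) ξ₂ = 27.05 → ξ₂ = 5.42 lbmol/h, ξ₁ = 21.63 lbmol/h.
Outlet amounts (n = n₀ + Σ ν·ξ):
  F: 68.3 − 1(21.63) − 1(5.42) = 41.25
  E: 0 + 2(21.63) = 43.25
  G: 0 + 1(5.42) = 5.42
  H: 0 + 1(5.42) = 5.42
Total out = 41.25 + 43.25 + 5.42 + 5.42 = 95.35 lbmol/h.

95.3 lbmol/h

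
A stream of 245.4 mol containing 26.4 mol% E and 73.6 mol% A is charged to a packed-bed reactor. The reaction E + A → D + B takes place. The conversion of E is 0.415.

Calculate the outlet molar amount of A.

154 mol

E reacted = 0.415 × 64.79 = 26.89 mol; ν_E = −1, so ξ = 26.89/1 = 26.89 mol.
Outlet amounts (n = n₀ + ν ξ):
  E: 64.79 − 1(26.89) = 37.9
  A: 180.6 − 1(26.89) = 153.7
  D: 0 + 1(26.89) = 26.89
  B: 0 + 1(26.89) = 26.89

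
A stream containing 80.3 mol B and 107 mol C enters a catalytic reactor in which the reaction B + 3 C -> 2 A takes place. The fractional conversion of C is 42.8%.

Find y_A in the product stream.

C reacted = 0.428 × 107 = 45.8 mol; ν_C = −3, so ξ = 45.8/3 = 15.27 mol.
Outlet amounts (n = n₀ + ν ξ):
  B: 80.3 − 1(15.27) = 65.03
  C: 107 − 3(15.27) = 61.2
  A: 0 + 2(15.27) = 30.53
Total out = 156.8 mol; y_A = 30.53 / 156.8 = 0.1947.

0.195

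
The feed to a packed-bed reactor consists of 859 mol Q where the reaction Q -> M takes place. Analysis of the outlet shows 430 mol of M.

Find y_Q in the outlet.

0.499

For M: n = n₀ + 1ξ → 430 = 0 + 1ξ, giving ξ = 430 mol.
Outlet amounts (n = n₀ + ν ξ):
  Q: 859 − 1(430) = 429
  M: 0 + 1(430) = 430
Total out = 859 mol; y_Q = 429 / 859 = 0.4994.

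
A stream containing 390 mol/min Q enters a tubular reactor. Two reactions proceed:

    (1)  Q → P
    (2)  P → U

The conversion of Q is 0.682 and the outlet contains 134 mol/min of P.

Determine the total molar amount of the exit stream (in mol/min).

Conversion of Q: Q consumed = 1ξ₁ = 0.682 × 390 → ξ₁ = 266 mol/min.
P balance: n_P = 0 + 1ξ₁ − 1ξ₂ = 134 → ξ₂ = (1·266 − 134)/1 = 132 mol/min.
Outlet amounts (n = n₀ + Σ ν·ξ):
  Q: 390 − 1(266) = 124
  P: 0 + 1(266) − 1(132) = 134
  U: 0 + 1(132) = 132
Total out = 124 + 134 + 132 = 390 mol/min.

390 mol/min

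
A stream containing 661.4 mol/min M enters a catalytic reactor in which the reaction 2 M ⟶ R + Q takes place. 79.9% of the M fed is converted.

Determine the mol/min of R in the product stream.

264 mol/min

M reacted = 0.799 × 661.4 = 528.5 mol/min; ν_M = −2, so ξ = 528.5/2 = 264.2 mol/min.
Outlet amounts (n = n₀ + ν ξ):
  M: 661.4 − 2(264.2) = 132.9
  R: 0 + 1(264.2) = 264.2
  Q: 0 + 1(264.2) = 264.2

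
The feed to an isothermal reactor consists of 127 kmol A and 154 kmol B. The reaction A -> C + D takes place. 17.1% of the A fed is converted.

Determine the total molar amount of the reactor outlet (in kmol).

303 kmol

A reacted = 0.171 × 127 = 21.72 kmol; ν_A = −1, so ξ = 21.72/1 = 21.72 kmol.
Outlet amounts (n = n₀ + ν ξ):
  A: 127 − 1(21.72) = 105.3
  C: 0 + 1(21.72) = 21.72
  D: 0 + 1(21.72) = 21.72
  B: 154 (inert)
Total out = 105.3 + 21.72 + 21.72 + 154 = 302.7 kmol.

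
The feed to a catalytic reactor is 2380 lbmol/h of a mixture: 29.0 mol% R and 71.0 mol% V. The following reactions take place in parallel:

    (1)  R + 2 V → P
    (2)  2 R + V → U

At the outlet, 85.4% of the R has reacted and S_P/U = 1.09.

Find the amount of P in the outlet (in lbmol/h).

208 lbmol/h

Conversion of R: R consumed = 0.854 × 690.2 = 589.4 lbmol/h = 1ξ₁ + 2ξ₂.
Selectivity: 1ξ₁ / (1ξ₂) = 1.09 → ξ₁ = 1.09 ξ₂.
Substitute: (1·1.09 + 2) ξ₂ = 589.4 → ξ₂ = 190.8 lbmol/h, ξ₁ = 207.9 lbmol/h.
Outlet amounts (n = n₀ + Σ ν·ξ):
  R: 690.2 − 1(207.9) − 2(190.8) = 100.8
  V: 1690 − 2(207.9) − 1(190.8) = 1083
  P: 0 + 1(207.9) = 207.9
  U: 0 + 1(190.8) = 190.8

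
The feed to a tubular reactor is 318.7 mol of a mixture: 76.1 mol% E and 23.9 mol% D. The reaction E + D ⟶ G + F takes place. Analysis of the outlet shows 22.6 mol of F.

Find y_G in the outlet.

0.0709

For F: n = n₀ + 1ξ → 22.6 = 0 + 1ξ, giving ξ = 22.6 mol.
Outlet amounts (n = n₀ + ν ξ):
  E: 242.5 − 1(22.6) = 219.9
  D: 76.17 − 1(22.6) = 53.57
  G: 0 + 1(22.6) = 22.6
  F: 0 + 1(22.6) = 22.6
Total out = 318.7 mol; y_G = 22.6 / 318.7 = 0.07091.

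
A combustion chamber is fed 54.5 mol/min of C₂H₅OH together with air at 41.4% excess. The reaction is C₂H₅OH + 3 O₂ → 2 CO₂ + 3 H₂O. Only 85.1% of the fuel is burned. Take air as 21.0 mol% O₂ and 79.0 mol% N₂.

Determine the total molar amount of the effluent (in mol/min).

1200 mol/min

Stoichiometric O₂ = 3 × 54.5 = 163.5 mol/min; O₂ fed = 163.5 × 1.414 = 231.2 mol/min.
N₂ fed = 231.2 × 79/21 = 869.7 mol/min.
Fuel reacted = 0.851 × 54.5 → ξ = 46.38 mol/min.
Outlet (n = n₀ + ν ξ):
  C₂H₅OH: 54.5 − 1(46.38) = 8.12
  O₂: 231.2 − 3(46.38) = 92.05
  N₂: 869.7 (inert)
  CO₂: 0 + 2(46.38) = 92.76
  H₂O: 0 + 3(46.38) = 139.1
Total out = 8.12 + 92.05 + 869.7 + 92.76 + 139.1 = 1202 mol/min.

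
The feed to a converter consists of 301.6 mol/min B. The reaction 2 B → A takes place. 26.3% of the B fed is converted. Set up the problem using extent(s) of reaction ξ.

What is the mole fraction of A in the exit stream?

0.151

B reacted = 0.263 × 301.6 = 79.32 mol/min; ν_B = −2, so ξ = 79.32/2 = 39.66 mol/min.
Outlet amounts (n = n₀ + ν ξ):
  B: 301.6 − 2(39.66) = 222.3
  A: 0 + 1(39.66) = 39.66
Total out = 261.9 mol/min; y_A = 39.66 / 261.9 = 0.1514.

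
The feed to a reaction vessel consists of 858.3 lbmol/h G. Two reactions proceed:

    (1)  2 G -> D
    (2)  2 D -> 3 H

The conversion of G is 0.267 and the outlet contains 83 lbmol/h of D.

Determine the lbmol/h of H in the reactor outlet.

Conversion of G: G consumed = 2ξ₁ = 0.267 × 858.3 → ξ₁ = 114.6 lbmol/h.
D balance: n_D = 0 + 1ξ₁ − 2ξ₂ = 83 → ξ₂ = (1·114.6 − 83)/2 = 15.79 lbmol/h.
Outlet amounts (n = n₀ + Σ ν·ξ):
  G: 858.3 − 2(114.6) = 629.1
  D: 0 + 1(114.6) − 2(15.79) = 83
  H: 0 + 3(15.79) = 47.37

47.4 lbmol/h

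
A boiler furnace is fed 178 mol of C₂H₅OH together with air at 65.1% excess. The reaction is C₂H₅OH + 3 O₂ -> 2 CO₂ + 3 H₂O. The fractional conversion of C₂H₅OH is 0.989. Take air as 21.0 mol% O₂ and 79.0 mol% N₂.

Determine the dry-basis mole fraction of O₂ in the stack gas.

Stoichiometric O₂ = 3 × 178 = 534 mol; O₂ fed = 534 × 1.651 = 881.6 mol.
N₂ fed = 881.6 × 79/21 = 3317 mol.
Fuel reacted = 0.989 × 178 → ξ = 176 mol.
Outlet (n = n₀ + ν ξ):
  C₂H₅OH: 178 − 1(176) = 1.958
  O₂: 881.6 − 3(176) = 353.5
  N₂: 3317 (inert)
  CO₂: 0 + 2(176) = 352.1
  H₂O: 0 + 3(176) = 528.1
Dry total = 4024 mol; y_O₂ (dry) = 353.5 / 4024 = 0.08785.

0.0878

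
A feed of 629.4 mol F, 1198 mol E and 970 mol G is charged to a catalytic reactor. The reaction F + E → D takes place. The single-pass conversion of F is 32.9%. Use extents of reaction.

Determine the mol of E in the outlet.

F reacted = 0.329 × 629.4 = 207.1 mol; ν_F = −1, so ξ = 207.1/1 = 207.1 mol.
Outlet amounts (n = n₀ + ν ξ):
  F: 629.4 − 1(207.1) = 422.3
  E: 1198 − 1(207.1) = 990.9
  D: 0 + 1(207.1) = 207.1
  G: 970 (inert)

991 mol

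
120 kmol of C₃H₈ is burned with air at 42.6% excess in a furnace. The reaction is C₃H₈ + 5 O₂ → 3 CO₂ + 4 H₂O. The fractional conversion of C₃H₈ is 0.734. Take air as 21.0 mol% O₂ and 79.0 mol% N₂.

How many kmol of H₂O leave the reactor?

Stoichiometric O₂ = 5 × 120 = 600 kmol; O₂ fed = 600 × 1.426 = 855.6 kmol.
N₂ fed = 855.6 × 79/21 = 3219 kmol.
Fuel reacted = 0.734 × 120 → ξ = 88.08 kmol.
Outlet (n = n₀ + ν ξ):
  C₃H₈: 120 − 1(88.08) = 31.92
  O₂: 855.6 − 5(88.08) = 415.2
  N₂: 3219 (inert)
  CO₂: 0 + 3(88.08) = 264.2
  H₂O: 0 + 4(88.08) = 352.3

352 kmol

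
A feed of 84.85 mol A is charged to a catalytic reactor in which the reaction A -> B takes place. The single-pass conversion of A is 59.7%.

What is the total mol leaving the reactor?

84.8 mol

A reacted = 0.597 × 84.85 = 50.66 mol; ν_A = −1, so ξ = 50.66/1 = 50.66 mol.
Outlet amounts (n = n₀ + ν ξ):
  A: 84.85 − 1(50.66) = 34.19
  B: 0 + 1(50.66) = 50.66
Total out = 34.19 + 50.66 = 84.85 mol.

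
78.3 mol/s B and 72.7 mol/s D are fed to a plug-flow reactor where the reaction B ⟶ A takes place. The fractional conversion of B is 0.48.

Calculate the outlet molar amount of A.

B reacted = 0.48 × 78.3 = 37.58 mol/s; ν_B = −1, so ξ = 37.58/1 = 37.58 mol/s.
Outlet amounts (n = n₀ + ν ξ):
  B: 78.3 − 1(37.58) = 40.72
  A: 0 + 1(37.58) = 37.58
  D: 72.7 (inert)

37.6 mol/s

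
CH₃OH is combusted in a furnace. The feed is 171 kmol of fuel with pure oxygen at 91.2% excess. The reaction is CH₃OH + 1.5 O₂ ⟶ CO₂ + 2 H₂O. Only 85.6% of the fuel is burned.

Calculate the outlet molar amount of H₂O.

Stoichiometric O₂ = 1.5 × 171 = 256.5 kmol; O₂ fed = 256.5 × 1.912 = 490.4 kmol.
Fuel reacted = 0.856 × 171 → ξ = 146.4 kmol.
Outlet (n = n₀ + ν ξ):
  CH₃OH: 171 − 1(146.4) = 24.62
  O₂: 490.4 − 1.5(146.4) = 270.9
  CO₂: 0 + 1(146.4) = 146.4
  H₂O: 0 + 2(146.4) = 292.8

293 kmol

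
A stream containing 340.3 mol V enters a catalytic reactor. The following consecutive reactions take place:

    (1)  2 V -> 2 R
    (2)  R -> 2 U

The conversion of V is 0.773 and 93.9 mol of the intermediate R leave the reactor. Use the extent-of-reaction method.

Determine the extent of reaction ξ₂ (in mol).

Conversion of V: V consumed = 2ξ₁ = 0.773 × 340.3 → ξ₁ = 131.5 mol.
R balance: n_R = 0 + 2ξ₁ − 1ξ₂ = 93.9 → ξ₂ = (2·131.5 − 93.9)/1 = 169.2 mol.
Outlet amounts (n = n₀ + Σ ν·ξ):
  V: 340.3 − 2(131.5) = 77.25
  R: 0 + 2(131.5) − 1(169.2) = 93.9
  U: 0 + 2(169.2) = 338.3

ξ₂ = 169 mol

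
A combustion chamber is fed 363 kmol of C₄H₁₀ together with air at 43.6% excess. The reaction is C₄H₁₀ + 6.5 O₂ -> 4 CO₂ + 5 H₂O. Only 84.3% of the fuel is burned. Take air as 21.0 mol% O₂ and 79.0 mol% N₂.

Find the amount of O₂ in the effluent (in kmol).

1400 kmol

Stoichiometric O₂ = 6.5 × 363 = 2360 kmol; O₂ fed = 2360 × 1.436 = 3388 kmol.
N₂ fed = 3388 × 79/21 = 12750 kmol.
Fuel reacted = 0.843 × 363 → ξ = 306 kmol.
Outlet (n = n₀ + ν ξ):
  C₄H₁₀: 363 − 1(306) = 56.99
  O₂: 3388 − 6.5(306) = 1399
  N₂: 12750 (inert)
  CO₂: 0 + 4(306) = 1224
  H₂O: 0 + 5(306) = 1530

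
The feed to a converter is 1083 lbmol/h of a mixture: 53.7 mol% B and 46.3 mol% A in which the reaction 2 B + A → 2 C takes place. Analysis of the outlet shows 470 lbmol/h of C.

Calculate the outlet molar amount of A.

For C: n = n₀ + 2ξ → 470 = 0 + 2ξ, giving ξ = 235 lbmol/h.
Outlet amounts (n = n₀ + ν ξ):
  B: 581.6 − 2(235) = 111.6
  A: 501.4 − 1(235) = 266.4
  C: 0 + 2(235) = 470

266 lbmol/h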